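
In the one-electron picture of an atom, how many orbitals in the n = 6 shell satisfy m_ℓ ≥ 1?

15

The n = 6 shell has ℓ = 0 through 5; check each.
Orbitals with m_ℓ ≥ 1, by ℓ: ℓ=1 → 1; ℓ=2 → 2; ℓ=3 → 3; ℓ=4 → 4; ℓ=5 → 5.
Total orbitals: 1 + 2 + 3 + 4 + 5 = 15.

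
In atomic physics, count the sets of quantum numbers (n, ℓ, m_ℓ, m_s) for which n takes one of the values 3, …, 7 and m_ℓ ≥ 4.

20

Per-shell orbital counts meeting the constraint:
n=5 → 1; n=6 → 3; n=7 → 6.
Orbitals: 1 + 3 + 6 = 10. Including both spin states (m_s = ±1/2) gives 2 × 10 = 20 states.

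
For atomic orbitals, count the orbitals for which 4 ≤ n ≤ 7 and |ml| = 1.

Count contributing orbitals for each principal shell:
n=4 → 6; n=5 → 8; n=6 → 10; n=7 → 12.
Total orbitals: 6 + 8 + 10 + 12 = 36.

36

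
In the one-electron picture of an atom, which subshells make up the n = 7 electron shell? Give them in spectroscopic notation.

7s, 7p, 7d, 7f, 7g, 7h, 7i

For n = 7, l runs from 0 to 6. In spectroscopic notation l = 0,1,2,… ↔ s,p,d,f,g,h,i, so the subshells are 7s, 7p, 7d, 7f, 7g, 7h, 7i.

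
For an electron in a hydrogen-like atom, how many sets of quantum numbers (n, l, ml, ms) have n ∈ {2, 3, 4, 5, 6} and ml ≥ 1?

Work shell by shell — for each n, count the (l, ml) pairs that satisfy ml ≥ 1:
n=2 → 1; n=3 → 3; n=4 → 6; n=5 → 10; n=6 → 15.
Orbitals: 1 + 3 + 6 + 10 + 15 = 35. Including both spin states (ms = ±1/2) gives 2 × 35 = 70 states.

70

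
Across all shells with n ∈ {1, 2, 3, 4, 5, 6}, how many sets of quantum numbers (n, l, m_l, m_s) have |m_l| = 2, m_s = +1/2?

Count contributing orbitals for each principal shell:
n=3 → 2; n=4 → 4; n=5 → 6; n=6 → 8.
Orbitals: 2 + 4 + 6 + 8 = 20. With m_s fixed to +1/2 there is one state per orbital, so 20 states.

20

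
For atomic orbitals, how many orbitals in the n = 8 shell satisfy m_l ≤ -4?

10

Orbitals with m_l ≤ -4, by l: l=4 → 1; l=5 → 2; l=6 → 3; l=7 → 4.
Total orbitals: 1 + 2 + 3 + 4 = 10.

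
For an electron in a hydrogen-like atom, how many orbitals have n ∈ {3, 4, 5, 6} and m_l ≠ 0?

Work shell by shell — for each n, count the (l, m_l) pairs that satisfy m_l ≠ 0:
n=3 → 6; n=4 → 12; n=5 → 20; n=6 → 30.
Total orbitals: 6 + 12 + 20 + 30 = 68.

68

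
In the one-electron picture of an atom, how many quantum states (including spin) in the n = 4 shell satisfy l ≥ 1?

30

For n = 4, l ranges over 0 … 3.
Contributions: l=1 → 3; l=2 → 5; l=3 → 7.
Orbitals: 3 + 5 + 7 = 15. Each orbital carries two spin states, so 15 × 2 = 30 states.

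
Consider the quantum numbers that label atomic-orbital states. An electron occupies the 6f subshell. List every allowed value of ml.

The 6f subshell has l = 3, and ml takes every integer from −l to +l. With l = 3 that gives the 7 values -3, -2, -1, 0, 1, 2, 3.

-3, -2, -1, 0, 1, 2, 3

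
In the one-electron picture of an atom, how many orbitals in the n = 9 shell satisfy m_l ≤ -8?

1

Contributions: l=8 → 1.
Total orbitals: 1.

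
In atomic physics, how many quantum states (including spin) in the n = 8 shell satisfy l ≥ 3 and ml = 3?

10

The n = 8 shell has l = 0 through 7; check each.
The (l, ml) pairs meeting l ≥ 3 and ml = 3 give: l=3 → 1; l=4 → 1; l=5 → 1; l=6 → 1; l=7 → 1.
Orbitals: 1 + 1 + 1 + 1 + 1 = 5. Each orbital carries two spin states, so 5 × 2 = 10 states.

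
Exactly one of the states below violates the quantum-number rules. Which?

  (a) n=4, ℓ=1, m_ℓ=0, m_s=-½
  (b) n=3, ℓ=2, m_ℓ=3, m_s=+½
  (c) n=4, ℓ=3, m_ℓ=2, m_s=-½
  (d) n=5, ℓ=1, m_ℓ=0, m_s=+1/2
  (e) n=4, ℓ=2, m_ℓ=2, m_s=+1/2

(b) has |m_ℓ| = 3 > ℓ = 2, violating −ℓ ≤ m_ℓ ≤ ℓ.
The remaining sets (a), (c), (d), (e) satisfy all four rules.

(b)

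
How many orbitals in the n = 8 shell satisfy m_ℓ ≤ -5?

For n = 8, ℓ ranges over 0 … 7.
Per ℓ-value: ℓ=5 → 1; ℓ=6 → 2; ℓ=7 → 3.
Total orbitals: 1 + 2 + 3 = 6.

6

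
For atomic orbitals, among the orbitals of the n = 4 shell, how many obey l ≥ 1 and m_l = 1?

3

Orbitals with l ≥ 1 and m_l = 1, by l: l=1 → 1; l=2 → 1; l=3 → 1.
Total orbitals: 1 + 1 + 1 = 3.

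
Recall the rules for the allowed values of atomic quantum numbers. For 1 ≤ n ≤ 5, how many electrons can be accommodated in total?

110

Total orbitals = 1² + 2² + 3² + 4² + 5² = 55. Doubling for spin gives 110 electrons.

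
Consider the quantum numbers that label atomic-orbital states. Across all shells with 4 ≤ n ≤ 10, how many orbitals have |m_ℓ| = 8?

6

Work shell by shell — for each n, count the (ℓ, m_ℓ) pairs that satisfy |m_ℓ| = 8:
n=9 → 2; n=10 → 4.
Total orbitals: 2 + 4 = 6.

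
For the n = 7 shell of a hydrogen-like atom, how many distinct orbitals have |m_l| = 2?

The n = 7 shell has l = 0 through 6; check each.
Per l-value: l=2 → 2; l=3 → 2; l=4 → 2; l=5 → 2; l=6 → 2.
Total orbitals: 2 + 2 + 2 + 2 + 2 = 10.

10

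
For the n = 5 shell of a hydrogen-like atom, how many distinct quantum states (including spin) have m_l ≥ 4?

2

The n = 5 shell has l = 0 through 4; check each.
Per l-value: l=4 → 1.
Orbitals: 1. Each orbital carries two spin states, so 1 × 2 = 2 states.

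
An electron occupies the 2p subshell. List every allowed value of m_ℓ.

-1, 0, 1

The 2p subshell has ℓ = 1, and m_ℓ takes every integer from −ℓ to +ℓ. With ℓ = 1 that gives the 3 values -1, 0, 1.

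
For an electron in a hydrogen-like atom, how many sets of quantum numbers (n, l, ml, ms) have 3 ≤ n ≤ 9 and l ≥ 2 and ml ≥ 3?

112

Treat each shell separately and count matching orbitals:
n=4 → 1; n=5 → 3; n=6 → 6; n=7 → 10; n=8 → 15; n=9 → 21.
Orbitals: 1 + 3 + 6 + 10 + 15 + 21 = 56. Including both spin states (ms = ±1/2) gives 2 × 56 = 112 states.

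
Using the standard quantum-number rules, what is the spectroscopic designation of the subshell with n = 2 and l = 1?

2p

l = 1 corresponds to the letter 'p', so the subshell is 2p.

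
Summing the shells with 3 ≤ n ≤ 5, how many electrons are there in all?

100

Shell n has n² orbitals: 3²=9 + 4²=16 + 5²=25 = 50 orbitals.
Two spin states per orbital: 2 × 50 = 100 electrons.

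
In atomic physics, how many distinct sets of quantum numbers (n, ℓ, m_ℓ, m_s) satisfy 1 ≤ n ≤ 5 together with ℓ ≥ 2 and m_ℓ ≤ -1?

32

Work shell by shell — for each n, count the (ℓ, m_ℓ) pairs that satisfy ℓ ≥ 2 and m_ℓ ≤ -1:
n=3 → 2; n=4 → 5; n=5 → 9.
Orbitals: 2 + 5 + 9 = 16. Including both spin states (m_s = ±1/2) gives 2 × 16 = 32 states.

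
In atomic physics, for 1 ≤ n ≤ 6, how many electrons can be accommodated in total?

Total orbitals = 1² + 2² + 3² + 4² + 5² + 6² = 91. Doubling for spin gives 182 electrons.

182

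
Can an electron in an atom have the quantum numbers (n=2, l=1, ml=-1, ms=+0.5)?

Allowed

n = 2 is a positive integer. l = 1 satisfies 0 ≤ l ≤ n−1 = 1. ml = -1 lies in the range −l … +l (here −1 … 1). ms = +1/2 is one of ±1/2.
All four constraints are satisfied.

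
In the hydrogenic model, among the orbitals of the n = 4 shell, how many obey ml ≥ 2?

The n = 4 shell has l = 0 through 3; check each.
Contributions: l=2 → 1; l=3 → 2.
Total orbitals: 1 + 2 = 3.

3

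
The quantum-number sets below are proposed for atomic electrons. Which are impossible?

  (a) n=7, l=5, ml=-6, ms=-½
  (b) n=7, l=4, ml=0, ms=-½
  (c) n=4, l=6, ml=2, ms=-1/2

(a) and (c)

(a) has |ml| = 6 > l = 5, violating −l ≤ ml ≤ l.
(c) has l = 6 ≥ n = 4, violating 0 ≤ l ≤ n−1.
The remaining set (b) satisfies all four rules.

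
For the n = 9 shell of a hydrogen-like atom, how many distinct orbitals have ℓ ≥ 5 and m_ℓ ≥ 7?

3

Per ℓ-value: ℓ=7 → 1; ℓ=8 → 2.
Total orbitals: 1 + 2 = 3.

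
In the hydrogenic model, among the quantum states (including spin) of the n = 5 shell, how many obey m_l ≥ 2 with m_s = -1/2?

6

Orbitals with m_l ≥ 2, by l: l=2 → 1; l=3 → 2; l=4 → 3.
Orbitals: 1 + 2 + 3 = 6. With m_s fixed to a single value there is one state per orbital, giving 6 states.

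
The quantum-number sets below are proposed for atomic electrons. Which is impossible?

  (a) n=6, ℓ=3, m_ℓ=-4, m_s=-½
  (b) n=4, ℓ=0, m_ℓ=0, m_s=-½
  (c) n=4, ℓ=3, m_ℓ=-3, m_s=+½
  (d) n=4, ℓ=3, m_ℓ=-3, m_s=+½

(a)

(a) has |m_ℓ| = 4 > ℓ = 3, violating −ℓ ≤ m_ℓ ≤ ℓ.
The remaining sets (b), (c), (d) satisfy all four rules.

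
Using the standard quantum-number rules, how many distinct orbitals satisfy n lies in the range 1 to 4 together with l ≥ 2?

17

For each n in the range, tally the orbitals obeying l ≥ 2:
n=3 → 5; n=4 → 12.
Total orbitals: 5 + 12 = 17.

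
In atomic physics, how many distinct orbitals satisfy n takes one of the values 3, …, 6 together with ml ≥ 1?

Work shell by shell — for each n, count the (l, ml) pairs that satisfy ml ≥ 1:
n=3 → 3; n=4 → 6; n=5 → 10; n=6 → 15.
Total orbitals: 3 + 6 + 10 + 15 = 34.

34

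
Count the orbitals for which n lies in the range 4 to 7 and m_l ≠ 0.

104

Count contributing orbitals for each principal shell:
n=4 → 12; n=5 → 20; n=6 → 30; n=7 → 42.
Total orbitals: 12 + 20 + 30 + 42 = 104.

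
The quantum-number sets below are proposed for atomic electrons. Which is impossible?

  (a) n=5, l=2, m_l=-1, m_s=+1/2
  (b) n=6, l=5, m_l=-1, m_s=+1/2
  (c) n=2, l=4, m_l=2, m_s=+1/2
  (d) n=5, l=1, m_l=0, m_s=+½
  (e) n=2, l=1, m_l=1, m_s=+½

(c) has l = 4 ≥ n = 2, violating 0 ≤ l ≤ n−1.
The remaining sets (a), (b), (d), (e) satisfy all four rules.

(c)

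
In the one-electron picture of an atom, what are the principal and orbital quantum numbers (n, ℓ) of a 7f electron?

n = 7, ℓ = 3

The leading integer gives n = 7; the letter 'f' means ℓ = 3.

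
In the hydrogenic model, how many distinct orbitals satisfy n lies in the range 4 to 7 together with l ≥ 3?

Per-shell orbital counts meeting the constraint:
n=4 → 7; n=5 → 16; n=6 → 27; n=7 → 40.
Total orbitals: 7 + 16 + 27 + 40 = 90.

90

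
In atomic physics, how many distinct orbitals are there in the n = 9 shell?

The n = 9 shell contains n² = 9² = 81 orbitals.

81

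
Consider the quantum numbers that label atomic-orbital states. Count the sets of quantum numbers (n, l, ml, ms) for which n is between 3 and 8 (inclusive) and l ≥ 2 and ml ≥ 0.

196

Work shell by shell — for each n, count the (l, ml) pairs that satisfy l ≥ 2 and ml ≥ 0:
n=3 → 3; n=4 → 7; n=5 → 12; n=6 → 18; n=7 → 25; n=8 → 33.
Orbitals: 3 + 7 + 12 + 18 + 25 + 33 = 98. Including both spin states (ms = ±1/2) gives 2 × 98 = 196 states.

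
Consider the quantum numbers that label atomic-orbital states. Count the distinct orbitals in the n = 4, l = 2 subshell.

5

A subshell has 2l+1 orbitals; with l = 2, that's 5.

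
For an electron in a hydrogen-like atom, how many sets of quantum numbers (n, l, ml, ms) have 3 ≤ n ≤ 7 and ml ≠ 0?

Count contributing orbitals for each principal shell:
n=3 → 6; n=4 → 12; n=5 → 20; n=6 → 30; n=7 → 42.
Orbitals: 6 + 12 + 20 + 30 + 42 = 110. Including both spin states (ms = ±1/2) gives 2 × 110 = 220 states.

220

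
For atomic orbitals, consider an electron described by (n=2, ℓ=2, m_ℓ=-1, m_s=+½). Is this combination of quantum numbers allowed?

Invalid

The orbital quantum number must satisfy 0 ≤ ℓ ≤ n−1. With n = 2 the allowed ℓ values are 0, 1, so ℓ = 2 is out of range.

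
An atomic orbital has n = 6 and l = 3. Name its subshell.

l = 3 corresponds to the letter 'f', so the subshell is 6f.

6f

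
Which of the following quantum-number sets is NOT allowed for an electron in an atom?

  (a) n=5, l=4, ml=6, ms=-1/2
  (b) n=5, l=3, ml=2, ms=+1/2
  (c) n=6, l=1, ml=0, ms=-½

(a) has |ml| = 6 > l = 4, violating −l ≤ ml ≤ l.
The remaining sets (b), (c) satisfy all four rules.

(a)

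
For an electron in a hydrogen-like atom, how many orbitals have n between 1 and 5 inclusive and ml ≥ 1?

Per-shell orbital counts meeting the constraint:
n=2 → 1; n=3 → 3; n=4 → 6; n=5 → 10.
Total orbitals: 1 + 3 + 6 + 10 = 20.

20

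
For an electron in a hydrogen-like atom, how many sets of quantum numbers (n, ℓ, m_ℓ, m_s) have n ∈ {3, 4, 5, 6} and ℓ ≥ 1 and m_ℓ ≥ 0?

96

For each n in the range, tally the orbitals obeying ℓ ≥ 1 and m_ℓ ≥ 0:
n=3 → 5; n=4 → 9; n=5 → 14; n=6 → 20.
Orbitals: 5 + 9 + 14 + 20 = 48. Including both spin states (m_s = ±1/2) gives 2 × 48 = 96 states.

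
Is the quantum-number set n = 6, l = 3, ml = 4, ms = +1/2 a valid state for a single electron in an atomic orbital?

The magnetic quantum number must satisfy −l ≤ ml ≤ l. With l = 3, ml can only be -3, -2, -1, 0, 1, 2, 3, so ml = 4 is forbidden.

Invalid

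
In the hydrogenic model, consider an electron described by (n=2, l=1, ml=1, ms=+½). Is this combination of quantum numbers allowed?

n = 2 is a positive integer. l = 1 satisfies 0 ≤ l ≤ n−1 = 1. ml = 1 lies in the range −l … +l (here −1 … 1). ms = +1/2 is one of ±1/2.
All four constraints are satisfied.

Allowed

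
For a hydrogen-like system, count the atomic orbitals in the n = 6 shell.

36

The n = 6 shell contains n² = 6² = 36 orbitals.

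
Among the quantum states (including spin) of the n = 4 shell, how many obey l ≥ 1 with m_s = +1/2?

With n = 4 the allowed l are 0, 1, …, 3.
The (l, m_l) pairs meeting l ≥ 1 give: l=1 → 3; l=2 → 5; l=3 → 7.
Orbitals: 3 + 5 + 7 = 15. With m_s fixed to a single value there is one state per orbital, giving 15 states.

15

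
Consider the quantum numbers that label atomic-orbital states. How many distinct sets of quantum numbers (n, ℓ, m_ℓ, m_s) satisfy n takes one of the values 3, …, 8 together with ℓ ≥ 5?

Per-shell orbital counts meeting the constraint:
n=6 → 11; n=7 → 24; n=8 → 39.
Orbitals: 11 + 24 + 39 = 74. Including both spin states (m_s = ±1/2) gives 2 × 74 = 148 states.

148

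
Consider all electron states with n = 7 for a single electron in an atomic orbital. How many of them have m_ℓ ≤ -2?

With n = 7 the allowed ℓ are 0, 1, …, 6.
Orbitals with m_ℓ ≤ -2, by ℓ: ℓ=2 → 1; ℓ=3 → 2; ℓ=4 → 3; ℓ=5 → 4; ℓ=6 → 5.
Orbitals: 1 + 2 + 3 + 4 + 5 = 15. Each orbital carries two spin states, so 15 × 2 = 30 states.

30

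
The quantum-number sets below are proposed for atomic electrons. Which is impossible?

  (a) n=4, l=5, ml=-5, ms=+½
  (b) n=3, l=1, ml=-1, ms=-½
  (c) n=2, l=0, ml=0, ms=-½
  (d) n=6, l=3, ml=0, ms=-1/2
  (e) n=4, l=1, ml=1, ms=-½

(a) has l = 5 ≥ n = 4, violating 0 ≤ l ≤ n−1.
The remaining sets (b), (c), (d), (e) satisfy all four rules.

(a)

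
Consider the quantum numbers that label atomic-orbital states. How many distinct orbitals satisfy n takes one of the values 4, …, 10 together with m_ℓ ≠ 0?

322

Count contributing orbitals for each principal shell:
n=4 → 12; n=5 → 20; n=6 → 30; n=7 → 42; n=8 → 56; n=9 → 72; n=10 → 90.
Total orbitals: 12 + 20 + 30 + 42 + 56 + 72 + 90 = 322.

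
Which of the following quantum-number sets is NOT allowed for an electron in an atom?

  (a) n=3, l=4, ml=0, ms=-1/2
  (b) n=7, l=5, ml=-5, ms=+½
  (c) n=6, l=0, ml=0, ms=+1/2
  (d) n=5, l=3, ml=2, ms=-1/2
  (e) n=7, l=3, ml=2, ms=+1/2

(a) has l = 4 ≥ n = 3, violating 0 ≤ l ≤ n−1.
The remaining sets (b), (c), (d), (e) satisfy all four rules.

(a)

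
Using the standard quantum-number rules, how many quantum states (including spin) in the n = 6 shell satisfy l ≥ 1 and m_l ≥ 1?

30

With n = 6 the allowed l are 0, 1, …, 5.
Orbitals with l ≥ 1 and m_l ≥ 1, by l: l=1 → 1; l=2 → 2; l=3 → 3; l=4 → 4; l=5 → 5.
Orbitals: 1 + 2 + 3 + 4 + 5 = 15. Each orbital carries two spin states, so 15 × 2 = 30 states.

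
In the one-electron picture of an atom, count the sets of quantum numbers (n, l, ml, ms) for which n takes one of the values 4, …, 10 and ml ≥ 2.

238

Go shell by shell, enumerating (l, ml) with ml ≥ 2:
n=4 → 3; n=5 → 6; n=6 → 10; n=7 → 15; n=8 → 21; n=9 → 28; n=10 → 36.
Orbitals: 3 + 6 + 10 + 15 + 21 + 28 + 36 = 119. Including both spin states (ms = ±1/2) gives 2 × 119 = 238 states.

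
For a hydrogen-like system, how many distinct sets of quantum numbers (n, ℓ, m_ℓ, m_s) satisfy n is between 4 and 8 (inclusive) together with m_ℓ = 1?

Go shell by shell, enumerating (ℓ, m_ℓ) with m_ℓ = 1:
n=4 → 3; n=5 → 4; n=6 → 5; n=7 → 6; n=8 → 7.
Orbitals: 3 + 4 + 5 + 6 + 7 = 25. Including both spin states (m_s = ±1/2) gives 2 × 25 = 50 states.

50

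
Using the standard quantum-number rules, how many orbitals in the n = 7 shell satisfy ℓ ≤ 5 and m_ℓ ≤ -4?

3

Go through ℓ = 0, …, 6 (the values permitted for n = 7).
Orbitals with ℓ ≤ 5 and m_ℓ ≤ -4, by ℓ: ℓ=4 → 1; ℓ=5 → 2.
Total orbitals: 1 + 2 = 3.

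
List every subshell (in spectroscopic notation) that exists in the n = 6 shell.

For n = 6, l runs from 0 to 5. In spectroscopic notation l = 0,1,2,… ↔ s,p,d,f,g,h,i, so the subshells are 6s, 6p, 6d, 6f, 6g, 6h.

6s, 6p, 6d, 6f, 6g, 6h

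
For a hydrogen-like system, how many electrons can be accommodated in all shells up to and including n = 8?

408

Total orbitals = 1² + 2² + 3² + 4² + 5² + 6² + 7² + 8² = 204. Doubling for spin gives 408 electrons.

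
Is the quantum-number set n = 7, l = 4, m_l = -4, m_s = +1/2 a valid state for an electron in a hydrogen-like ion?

n = 7 is a positive integer. l = 4 satisfies 0 ≤ l ≤ n−1 = 6. m_l = -4 lies in the range −l … +l (here −4 … 4). m_s = +1/2 is one of ±1/2.
All four constraints are satisfied.

Yes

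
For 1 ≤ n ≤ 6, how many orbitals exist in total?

Total orbitals = 1² + 2² + 3² + 4² + 5² + 6² = 91.

91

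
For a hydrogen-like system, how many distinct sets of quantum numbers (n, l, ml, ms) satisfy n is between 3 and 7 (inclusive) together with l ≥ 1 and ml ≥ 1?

110

Go shell by shell, enumerating (l, ml) with l ≥ 1 and ml ≥ 1:
n=3 → 3; n=4 → 6; n=5 → 10; n=6 → 15; n=7 → 21.
Orbitals: 3 + 6 + 10 + 15 + 21 = 55. Including both spin states (ms = ±1/2) gives 2 × 55 = 110 states.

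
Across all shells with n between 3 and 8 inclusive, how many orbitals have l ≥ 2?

175

Per-shell orbital counts meeting the constraint:
n=3 → 5; n=4 → 12; n=5 → 21; n=6 → 32; n=7 → 45; n=8 → 60.
Total orbitals: 5 + 12 + 21 + 32 + 45 + 60 = 175.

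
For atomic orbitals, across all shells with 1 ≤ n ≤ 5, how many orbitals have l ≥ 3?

Go shell by shell, enumerating (l, m_l) with l ≥ 3:
n=4 → 7; n=5 → 16.
Total orbitals: 7 + 16 = 23.

23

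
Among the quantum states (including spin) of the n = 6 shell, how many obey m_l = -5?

2

With n = 6 the allowed l are 0, 1, …, 5.
Contributions: l=5 → 1.
Orbitals: 1. Each orbital carries two spin states, so 1 × 2 = 2 states.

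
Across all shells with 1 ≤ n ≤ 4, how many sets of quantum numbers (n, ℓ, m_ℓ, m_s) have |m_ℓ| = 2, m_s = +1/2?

Treat each shell separately and count matching orbitals:
n=3 → 2; n=4 → 4.
Orbitals: 2 + 4 = 6. With m_s fixed to +1/2 there is one state per orbital, so 6 states.

6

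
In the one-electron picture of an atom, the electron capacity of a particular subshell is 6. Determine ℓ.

2(2ℓ+1) = 6 ⇒ 2ℓ+1 = 3 ⇒ ℓ = 1.

ℓ = 1 (p)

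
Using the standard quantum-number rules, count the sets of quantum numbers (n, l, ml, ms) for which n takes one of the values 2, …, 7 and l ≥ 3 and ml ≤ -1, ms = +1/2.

40

Go shell by shell, enumerating (l, ml) with l ≥ 3 and ml ≤ -1:
n=4 → 3; n=5 → 7; n=6 → 12; n=7 → 18.
Orbitals: 3 + 7 + 12 + 18 = 40. With ms fixed to +1/2 there is one state per orbital, so 40 states.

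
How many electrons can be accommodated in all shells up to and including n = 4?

Total orbitals = 1² + 2² + 3² + 4² = 30. Doubling for spin gives 60 electrons.

60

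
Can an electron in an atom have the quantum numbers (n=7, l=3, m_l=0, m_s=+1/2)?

n = 7 is a positive integer. l = 3 satisfies 0 ≤ l ≤ n−1 = 6. m_l = 0 lies in the range −l … +l (here −3 … 3). m_s = +1/2 is one of ±1/2.
All four constraints are satisfied.

Yes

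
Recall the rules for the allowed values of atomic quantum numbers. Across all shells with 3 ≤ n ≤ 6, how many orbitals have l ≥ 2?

For each n in the range, tally the orbitals obeying l ≥ 2:
n=3 → 5; n=4 → 12; n=5 → 21; n=6 → 32.
Total orbitals: 5 + 12 + 21 + 32 = 70.

70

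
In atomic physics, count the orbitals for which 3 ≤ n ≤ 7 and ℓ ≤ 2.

45

Go shell by shell, enumerating (ℓ, m_ℓ) with ℓ ≤ 2:
n=3 → 9; n=4 → 9; n=5 → 9; n=6 → 9; n=7 → 9.
Total orbitals: 9 + 9 + 9 + 9 + 9 = 45.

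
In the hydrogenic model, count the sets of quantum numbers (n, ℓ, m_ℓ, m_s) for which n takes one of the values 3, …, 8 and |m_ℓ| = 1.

108

Work shell by shell — for each n, count the (ℓ, m_ℓ) pairs that satisfy |m_ℓ| = 1:
n=3 → 4; n=4 → 6; n=5 → 8; n=6 → 10; n=7 → 12; n=8 → 14.
Orbitals: 4 + 6 + 8 + 10 + 12 + 14 = 54. Including both spin states (m_s = ±1/2) gives 2 × 54 = 108 states.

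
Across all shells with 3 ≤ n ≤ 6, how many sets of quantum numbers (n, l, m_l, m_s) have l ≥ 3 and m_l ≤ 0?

Treat each shell separately and count matching orbitals:
n=4 → 4; n=5 → 9; n=6 → 15.
Orbitals: 4 + 9 + 15 = 28. Including both spin states (m_s = ±1/2) gives 2 × 28 = 56 states.

56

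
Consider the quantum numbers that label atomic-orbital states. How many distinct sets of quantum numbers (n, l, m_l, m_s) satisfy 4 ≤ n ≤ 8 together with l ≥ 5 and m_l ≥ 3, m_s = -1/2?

22

For each n in the range, tally the orbitals obeying l ≥ 5 and m_l ≥ 3:
n=6 → 3; n=7 → 7; n=8 → 12.
Orbitals: 3 + 7 + 12 = 22. With m_s fixed to -1/2 there is one state per orbital, so 22 states.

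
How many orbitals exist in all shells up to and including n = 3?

14

Total orbitals = 1² + 2² + 3² = 14.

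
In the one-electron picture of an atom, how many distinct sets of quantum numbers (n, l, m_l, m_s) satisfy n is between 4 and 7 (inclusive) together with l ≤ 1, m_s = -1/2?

16

Work shell by shell — for each n, count the (l, m_l) pairs that satisfy l ≤ 1:
n=4 → 4; n=5 → 4; n=6 → 4; n=7 → 4.
Orbitals: 4 + 4 + 4 + 4 = 16. With m_s fixed to -1/2 there is one state per orbital, so 16 states.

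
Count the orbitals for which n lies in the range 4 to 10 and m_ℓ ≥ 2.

For each n in the range, tally the orbitals obeying m_ℓ ≥ 2:
n=4 → 3; n=5 → 6; n=6 → 10; n=7 → 15; n=8 → 21; n=9 → 28; n=10 → 36.
Total orbitals: 3 + 6 + 10 + 15 + 21 + 28 + 36 = 119.

119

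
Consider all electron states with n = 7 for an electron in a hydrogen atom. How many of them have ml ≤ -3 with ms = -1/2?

10

For n = 7, l ranges over 0 … 6.
The (l, ml) pairs meeting ml ≤ -3 give: l=3 → 1; l=4 → 2; l=5 → 3; l=6 → 4.
Orbitals: 1 + 2 + 3 + 4 = 10. With ms fixed to a single value there is one state per orbital, giving 10 states.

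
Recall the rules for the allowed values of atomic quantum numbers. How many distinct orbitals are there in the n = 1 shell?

1

The n = 1 shell contains n² = 1² = 1 orbital.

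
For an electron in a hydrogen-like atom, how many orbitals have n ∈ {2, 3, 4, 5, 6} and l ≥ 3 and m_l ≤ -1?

Treat each shell separately and count matching orbitals:
n=4 → 3; n=5 → 7; n=6 → 12.
Total orbitals: 3 + 7 + 12 = 22.

22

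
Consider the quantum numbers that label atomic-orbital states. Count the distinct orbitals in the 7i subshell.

13

A subshell has 2l+1 orbitals; with l = 6, that's 13.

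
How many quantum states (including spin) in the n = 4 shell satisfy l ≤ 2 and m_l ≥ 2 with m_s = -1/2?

1

The n = 4 shell has l = 0 through 3; check each.
Per l-value: l=2 → 1.
Orbitals: 1. With m_s fixed to a single value there is one state per orbital, giving 1 state.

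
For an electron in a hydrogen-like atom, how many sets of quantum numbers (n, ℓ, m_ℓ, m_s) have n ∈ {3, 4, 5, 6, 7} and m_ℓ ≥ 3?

Treat each shell separately and count matching orbitals:
n=4 → 1; n=5 → 3; n=6 → 6; n=7 → 10.
Orbitals: 1 + 3 + 6 + 10 = 20. Including both spin states (m_s = ±1/2) gives 2 × 20 = 40 states.

40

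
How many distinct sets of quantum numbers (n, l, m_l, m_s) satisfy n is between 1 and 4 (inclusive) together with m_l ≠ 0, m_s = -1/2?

Per-shell orbital counts meeting the constraint:
n=2 → 2; n=3 → 6; n=4 → 12.
Orbitals: 2 + 6 + 12 = 20. With m_s fixed to -1/2 there is one state per orbital, so 20 states.

20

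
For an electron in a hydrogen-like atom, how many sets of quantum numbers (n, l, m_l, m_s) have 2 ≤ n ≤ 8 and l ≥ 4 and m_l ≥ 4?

40

Count contributing orbitals for each principal shell:
n=5 → 1; n=6 → 3; n=7 → 6; n=8 → 10.
Orbitals: 1 + 3 + 6 + 10 = 20. Including both spin states (m_s = ±1/2) gives 2 × 20 = 40 states.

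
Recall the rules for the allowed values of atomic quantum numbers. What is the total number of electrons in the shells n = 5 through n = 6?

122

Shell n has n² orbitals: 5²=25 + 6²=36 = 61 orbitals.
Two spin states per orbital: 2 × 61 = 122 electrons.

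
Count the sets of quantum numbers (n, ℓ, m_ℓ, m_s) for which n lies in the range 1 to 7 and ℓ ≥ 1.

266

Work shell by shell — for each n, count the (ℓ, m_ℓ) pairs that satisfy ℓ ≥ 1:
n=2 → 3; n=3 → 8; n=4 → 15; n=5 → 24; n=6 → 35; n=7 → 48.
Orbitals: 3 + 8 + 15 + 24 + 35 + 48 = 133. Including both spin states (m_s = ±1/2) gives 2 × 133 = 266 states.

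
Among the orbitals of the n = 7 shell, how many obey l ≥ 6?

The n = 7 shell has l = 0 through 6; check each.
Contributions: l=6 → 13.
Total orbitals: 13.

13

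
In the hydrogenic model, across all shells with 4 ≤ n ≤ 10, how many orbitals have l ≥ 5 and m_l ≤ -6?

Per-shell orbital counts meeting the constraint:
n=7 → 1; n=8 → 3; n=9 → 6; n=10 → 10.
Total orbitals: 1 + 3 + 6 + 10 = 20.

20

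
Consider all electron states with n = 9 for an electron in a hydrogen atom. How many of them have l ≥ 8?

With n = 9 the allowed l are 0, 1, …, 8.
Per l-value: l=8 → 17.
Orbitals: 17. Each orbital carries two spin states, so 17 × 2 = 34 states.

34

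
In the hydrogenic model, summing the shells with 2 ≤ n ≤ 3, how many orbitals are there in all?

13

Shell n has n² orbitals: 2²=4 + 3²=9 = 13 orbitals.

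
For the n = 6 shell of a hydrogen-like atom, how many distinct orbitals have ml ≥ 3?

With n = 6 the allowed l are 0, 1, …, 5.
Contributions: l=3 → 1; l=4 → 2; l=5 → 3.
Total orbitals: 1 + 2 + 3 = 6.

6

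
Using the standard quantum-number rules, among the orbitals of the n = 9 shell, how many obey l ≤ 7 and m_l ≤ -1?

Contributions: l=1 → 1; l=2 → 2; l=3 → 3; l=4 → 4; l=5 → 5; l=6 → 6; l=7 → 7.
Total orbitals: 1 + 2 + 3 + 4 + 5 + 6 + 7 = 28.

28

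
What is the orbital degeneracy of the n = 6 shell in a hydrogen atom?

The n = 6 shell contains n² = 6² = 36 orbitals.

36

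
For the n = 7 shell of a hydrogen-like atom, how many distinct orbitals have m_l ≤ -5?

The n = 7 shell has l = 0 through 6; check each.
Orbitals with m_l ≤ -5, by l: l=5 → 1; l=6 → 2.
Total orbitals: 1 + 2 = 3.

3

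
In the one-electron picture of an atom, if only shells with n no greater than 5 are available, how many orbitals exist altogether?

55

Total orbitals = 1² + 2² + 3² + 4² + 5² = 55.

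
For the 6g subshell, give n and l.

n = 6, l = 4

The leading integer gives n = 6; the letter 'g' means l = 4.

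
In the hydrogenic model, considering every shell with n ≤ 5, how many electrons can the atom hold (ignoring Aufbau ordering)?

110

Total orbitals = 1² + 2² + 3² + 4² + 5² = 55. Doubling for spin gives 110 electrons.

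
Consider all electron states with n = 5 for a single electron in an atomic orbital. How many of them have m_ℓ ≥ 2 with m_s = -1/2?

6

Per ℓ-value: ℓ=2 → 1; ℓ=3 → 2; ℓ=4 → 3.
Orbitals: 1 + 2 + 3 = 6. With m_s fixed to a single value there is one state per orbital, giving 6 states.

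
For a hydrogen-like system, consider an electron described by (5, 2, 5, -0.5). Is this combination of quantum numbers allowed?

The magnetic quantum number must satisfy −l ≤ m_l ≤ l. With l = 2, m_l can only be -2, -1, 0, 1, 2, so m_l = 5 is forbidden.

Invalid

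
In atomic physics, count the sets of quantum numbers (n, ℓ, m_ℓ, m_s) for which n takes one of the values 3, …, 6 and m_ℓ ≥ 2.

40

For each n in the range, tally the orbitals obeying m_ℓ ≥ 2:
n=3 → 1; n=4 → 3; n=5 → 6; n=6 → 10.
Orbitals: 1 + 3 + 6 + 10 = 20. Including both spin states (m_s = ±1/2) gives 2 × 20 = 40 states.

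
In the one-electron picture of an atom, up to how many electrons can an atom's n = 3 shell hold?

A shell holds 2n² electrons: 2 × 3² = 2 × 9 = 18.

18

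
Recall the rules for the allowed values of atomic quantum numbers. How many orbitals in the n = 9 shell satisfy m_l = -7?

The (l, m_l) pairs meeting m_l = -7 give: l=7 → 1; l=8 → 1.
Total orbitals: 1 + 1 = 2.

2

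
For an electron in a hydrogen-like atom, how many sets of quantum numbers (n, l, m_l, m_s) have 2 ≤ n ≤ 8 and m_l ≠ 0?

336

Count contributing orbitals for each principal shell:
n=2 → 2; n=3 → 6; n=4 → 12; n=5 → 20; n=6 → 30; n=7 → 42; n=8 → 56.
Orbitals: 2 + 6 + 12 + 20 + 30 + 42 + 56 = 168. Including both spin states (m_s = ±1/2) gives 2 × 168 = 336 states.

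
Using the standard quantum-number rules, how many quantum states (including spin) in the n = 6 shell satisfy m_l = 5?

2

The n = 6 shell has l = 0 through 5; check each.
Contributions: l=5 → 1.
Orbitals: 1. Each orbital carries two spin states, so 1 × 2 = 2 states.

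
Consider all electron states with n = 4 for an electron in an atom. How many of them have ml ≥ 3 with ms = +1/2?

The n = 4 shell has l = 0 through 3; check each.
Per l-value: l=3 → 1.
Orbitals: 1. With ms fixed to a single value there is one state per orbital, giving 1 state.

1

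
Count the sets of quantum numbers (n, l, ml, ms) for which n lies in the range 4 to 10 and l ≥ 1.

728

Count contributing orbitals for each principal shell:
n=4 → 15; n=5 → 24; n=6 → 35; n=7 → 48; n=8 → 63; n=9 → 80; n=10 → 99.
Orbitals: 15 + 24 + 35 + 48 + 63 + 80 + 99 = 364. Including both spin states (ms = ±1/2) gives 2 × 364 = 728 states.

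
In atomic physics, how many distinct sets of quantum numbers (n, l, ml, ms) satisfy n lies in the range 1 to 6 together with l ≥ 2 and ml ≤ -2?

For each n in the range, tally the orbitals obeying l ≥ 2 and ml ≤ -2:
n=3 → 1; n=4 → 3; n=5 → 6; n=6 → 10.
Orbitals: 1 + 3 + 6 + 10 = 20. Including both spin states (ms = ±1/2) gives 2 × 20 = 40 states.

40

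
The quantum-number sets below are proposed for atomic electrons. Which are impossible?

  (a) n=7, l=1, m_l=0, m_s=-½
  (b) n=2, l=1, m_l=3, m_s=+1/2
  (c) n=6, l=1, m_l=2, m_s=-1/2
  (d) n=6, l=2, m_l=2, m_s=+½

(b) has |m_l| = 3 > l = 1, violating −l ≤ m_l ≤ l.
(c) has |m_l| = 2 > l = 1, violating −l ≤ m_l ≤ l.
The remaining sets (a), (d) satisfy all four rules.

(b) and (c)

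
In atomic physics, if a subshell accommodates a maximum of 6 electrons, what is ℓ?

2(2ℓ+1) = 6 ⇒ 2ℓ+1 = 3 ⇒ ℓ = 1.

ℓ = 1 (p)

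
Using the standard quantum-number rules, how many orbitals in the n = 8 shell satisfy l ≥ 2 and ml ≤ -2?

21

With n = 8 the allowed l are 0, 1, …, 7.
The (l, ml) pairs meeting l ≥ 2 and ml ≤ -2 give: l=2 → 1; l=3 → 2; l=4 → 3; l=5 → 4; l=6 → 5; l=7 → 6.
Total orbitals: 1 + 2 + 3 + 4 + 5 + 6 = 21.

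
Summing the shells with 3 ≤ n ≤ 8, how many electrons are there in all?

Shell n has n² orbitals: 3²=9 + 4²=16 + 5²=25 + 6²=36 + 7²=49 + 8²=64 = 199 orbitals.
Two spin states per orbital: 2 × 199 = 398 electrons.

398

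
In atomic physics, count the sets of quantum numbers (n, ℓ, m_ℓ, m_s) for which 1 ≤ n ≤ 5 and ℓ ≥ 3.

46

Treat each shell separately and count matching orbitals:
n=4 → 7; n=5 → 16.
Orbitals: 7 + 16 = 23. Including both spin states (m_s = ±1/2) gives 2 × 23 = 46 states.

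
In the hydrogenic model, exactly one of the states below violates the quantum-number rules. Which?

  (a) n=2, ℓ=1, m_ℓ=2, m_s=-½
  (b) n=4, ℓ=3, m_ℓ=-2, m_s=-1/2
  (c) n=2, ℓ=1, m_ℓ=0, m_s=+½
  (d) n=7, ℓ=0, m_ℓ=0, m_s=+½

(a) has |m_ℓ| = 2 > ℓ = 1, violating −ℓ ≤ m_ℓ ≤ ℓ.
The remaining sets (b), (c), (d) satisfy all four rules.

(a)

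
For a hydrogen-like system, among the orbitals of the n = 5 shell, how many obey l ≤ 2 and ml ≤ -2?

1

Go through l = 0, …, 4 (the values permitted for n = 5).
Per l-value: l=2 → 1.
Total orbitals: 1.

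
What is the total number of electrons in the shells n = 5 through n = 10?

Shell n has n² orbitals: 5²=25 + 6²=36 + 7²=49 + 8²=64 + 9²=81 + 10²=100 = 355 orbitals.
Two spin states per orbital: 2 × 355 = 710 electrons.

710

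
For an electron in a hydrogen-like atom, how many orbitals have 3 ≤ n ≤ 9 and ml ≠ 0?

238

For each n in the range, tally the orbitals obeying ml ≠ 0:
n=3 → 6; n=4 → 12; n=5 → 20; n=6 → 30; n=7 → 42; n=8 → 56; n=9 → 72.
Total orbitals: 6 + 12 + 20 + 30 + 42 + 56 + 72 = 238.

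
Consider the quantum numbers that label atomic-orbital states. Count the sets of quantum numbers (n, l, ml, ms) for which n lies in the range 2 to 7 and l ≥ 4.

Go shell by shell, enumerating (l, ml) with l ≥ 4:
n=5 → 9; n=6 → 20; n=7 → 33.
Orbitals: 9 + 20 + 33 = 62. Including both spin states (ms = ±1/2) gives 2 × 62 = 124 states.

124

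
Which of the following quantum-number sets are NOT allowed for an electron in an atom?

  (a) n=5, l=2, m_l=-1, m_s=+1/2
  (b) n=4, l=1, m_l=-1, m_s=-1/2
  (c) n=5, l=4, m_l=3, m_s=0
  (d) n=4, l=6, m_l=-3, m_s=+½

(c) has m_s = 0, but an electron's spin must be ±1/2.
(d) has l = 6 ≥ n = 4, violating 0 ≤ l ≤ n−1.
The remaining sets (a), (b) satisfy all four rules.

(c) and (d)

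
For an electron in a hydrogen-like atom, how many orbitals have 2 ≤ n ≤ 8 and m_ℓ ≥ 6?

For each n in the range, tally the orbitals obeying m_ℓ ≥ 6:
n=7 → 1; n=8 → 3.
Total orbitals: 1 + 3 = 4.

4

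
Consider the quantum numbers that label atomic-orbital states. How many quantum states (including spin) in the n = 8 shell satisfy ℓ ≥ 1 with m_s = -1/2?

63

For n = 8, ℓ ranges over 0 … 7.
Contributions: ℓ=1 → 3; ℓ=2 → 5; ℓ=3 → 7; ℓ=4 → 9; ℓ=5 → 11; ℓ=6 → 13; ℓ=7 → 15.
Orbitals: 3 + 5 + 7 + 9 + 11 + 13 + 15 = 63. With m_s fixed to a single value there is one state per orbital, giving 63 states.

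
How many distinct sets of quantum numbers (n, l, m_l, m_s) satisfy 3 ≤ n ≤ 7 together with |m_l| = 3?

For each n in the range, tally the orbitals obeying |m_l| = 3:
n=4 → 2; n=5 → 4; n=6 → 6; n=7 → 8.
Orbitals: 2 + 4 + 6 + 8 = 20. Including both spin states (m_s = ±1/2) gives 2 × 20 = 40 states.

40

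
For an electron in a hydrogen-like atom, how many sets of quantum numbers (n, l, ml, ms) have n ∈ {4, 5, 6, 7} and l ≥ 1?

Count contributing orbitals for each principal shell:
n=4 → 15; n=5 → 24; n=6 → 35; n=7 → 48.
Orbitals: 15 + 24 + 35 + 48 = 122. Including both spin states (ms = ±1/2) gives 2 × 122 = 244 states.

244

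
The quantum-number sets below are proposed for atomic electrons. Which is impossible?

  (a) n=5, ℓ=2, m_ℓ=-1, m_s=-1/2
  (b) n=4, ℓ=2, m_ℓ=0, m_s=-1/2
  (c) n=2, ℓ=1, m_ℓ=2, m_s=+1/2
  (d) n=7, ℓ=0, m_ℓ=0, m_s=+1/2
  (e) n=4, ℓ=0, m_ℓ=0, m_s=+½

(c)

(c) has |m_ℓ| = 2 > ℓ = 1, violating −ℓ ≤ m_ℓ ≤ ℓ.
The remaining sets (a), (b), (d), (e) satisfy all four rules.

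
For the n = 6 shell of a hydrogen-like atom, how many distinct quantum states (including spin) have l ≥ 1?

Per l-value: l=1 → 3; l=2 → 5; l=3 → 7; l=4 → 9; l=5 → 11.
Orbitals: 3 + 5 + 7 + 9 + 11 = 35. Each orbital carries two spin states, so 35 × 2 = 70 states.

70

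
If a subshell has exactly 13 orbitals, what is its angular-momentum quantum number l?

2l+1 = 13 gives l = 6.

l = 6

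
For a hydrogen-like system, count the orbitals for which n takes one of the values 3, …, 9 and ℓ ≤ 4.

150

Work shell by shell — for each n, count the (ℓ, m_ℓ) pairs that satisfy ℓ ≤ 4:
n=3 → 9; n=4 → 16; n=5 → 25; n=6 → 25; n=7 → 25; n=8 → 25; n=9 → 25.
Total orbitals: 9 + 16 + 25 + 25 + 25 + 25 + 25 = 150.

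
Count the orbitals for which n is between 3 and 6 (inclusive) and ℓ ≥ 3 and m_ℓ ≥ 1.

For each n in the range, tally the orbitals obeying ℓ ≥ 3 and m_ℓ ≥ 1:
n=4 → 3; n=5 → 7; n=6 → 12.
Total orbitals: 3 + 7 + 12 = 22.

22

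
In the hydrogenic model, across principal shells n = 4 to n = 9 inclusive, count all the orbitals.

271

Shell n has n² orbitals: 4²=16 + 5²=25 + 6²=36 + 7²=49 + 8²=64 + 9²=81 = 271 orbitals.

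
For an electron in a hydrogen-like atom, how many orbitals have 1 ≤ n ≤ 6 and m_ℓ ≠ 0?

70

Treat each shell separately and count matching orbitals:
n=2 → 2; n=3 → 6; n=4 → 12; n=5 → 20; n=6 → 30.
Total orbitals: 2 + 6 + 12 + 20 + 30 = 70.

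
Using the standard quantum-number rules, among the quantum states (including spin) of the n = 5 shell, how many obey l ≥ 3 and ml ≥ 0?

18

With n = 5 the allowed l are 0, 1, …, 4.
Contributions: l=3 → 4; l=4 → 5.
Orbitals: 4 + 5 = 9. Each orbital carries two spin states, so 9 × 2 = 18 states.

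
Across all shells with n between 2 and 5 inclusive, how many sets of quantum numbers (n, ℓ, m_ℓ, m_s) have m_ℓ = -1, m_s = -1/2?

For each n in the range, tally the orbitals obeying m_ℓ = -1:
n=2 → 1; n=3 → 2; n=4 → 3; n=5 → 4.
Orbitals: 1 + 2 + 3 + 4 = 10. With m_s fixed to -1/2 there is one state per orbital, so 10 states.

10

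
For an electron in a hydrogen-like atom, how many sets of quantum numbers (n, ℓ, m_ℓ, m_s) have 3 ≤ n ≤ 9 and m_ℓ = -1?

Count contributing orbitals for each principal shell:
n=3 → 2; n=4 → 3; n=5 → 4; n=6 → 5; n=7 → 6; n=8 → 7; n=9 → 8.
Orbitals: 2 + 3 + 4 + 5 + 6 + 7 + 8 = 35. Including both spin states (m_s = ±1/2) gives 2 × 35 = 70 states.

70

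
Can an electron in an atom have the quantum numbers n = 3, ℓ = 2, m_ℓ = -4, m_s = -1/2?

The magnetic quantum number must satisfy −ℓ ≤ m_ℓ ≤ ℓ. With ℓ = 2, m_ℓ can only be -2, -1, 0, 1, 2, so m_ℓ = -4 is forbidden.

Not allowed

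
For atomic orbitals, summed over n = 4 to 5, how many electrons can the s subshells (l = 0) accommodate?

An s subshell (l = 0) exists for every n ≥ 1, so shells n = 4, 5 each contribute one — 2 subshells.
Since each s subshell holds 2(2·0+1) = 2 electrons, the total is 2 × 2 = 4.

4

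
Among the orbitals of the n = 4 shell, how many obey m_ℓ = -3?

1

Per ℓ-value: ℓ=3 → 1.
Total orbitals: 1.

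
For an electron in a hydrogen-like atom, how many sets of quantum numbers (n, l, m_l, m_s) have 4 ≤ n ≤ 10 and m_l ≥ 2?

238

Count contributing orbitals for each principal shell:
n=4 → 3; n=5 → 6; n=6 → 10; n=7 → 15; n=8 → 21; n=9 → 28; n=10 → 36.
Orbitals: 3 + 6 + 10 + 15 + 21 + 28 + 36 = 119. Including both spin states (m_s = ±1/2) gives 2 × 119 = 238 states.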